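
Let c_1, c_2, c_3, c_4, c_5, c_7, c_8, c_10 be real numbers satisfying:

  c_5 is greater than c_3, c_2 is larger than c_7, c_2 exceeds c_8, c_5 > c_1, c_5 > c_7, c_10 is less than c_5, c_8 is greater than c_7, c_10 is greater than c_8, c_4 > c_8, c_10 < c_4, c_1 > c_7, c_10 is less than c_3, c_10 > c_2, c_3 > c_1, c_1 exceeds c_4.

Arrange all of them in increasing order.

c_7 < c_8 < c_2 < c_10 < c_4 < c_1 < c_3 < c_5

Each adjacent pair is fixed by a given relation: c_7 < c_8; c_8 < c_2; c_2 < c_10; c_10 < c_4; c_4 < c_1; c_1 < c_3; c_3 < c_5. Chaining them end to end gives the full order.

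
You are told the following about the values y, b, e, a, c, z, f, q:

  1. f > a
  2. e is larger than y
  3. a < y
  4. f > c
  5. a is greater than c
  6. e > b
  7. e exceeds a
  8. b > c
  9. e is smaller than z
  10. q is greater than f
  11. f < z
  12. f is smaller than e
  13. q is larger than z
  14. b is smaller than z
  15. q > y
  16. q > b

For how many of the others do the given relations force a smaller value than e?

The elements the relations force below e are c, b, a, y, f — no chain reaches any other.
That is 5.

5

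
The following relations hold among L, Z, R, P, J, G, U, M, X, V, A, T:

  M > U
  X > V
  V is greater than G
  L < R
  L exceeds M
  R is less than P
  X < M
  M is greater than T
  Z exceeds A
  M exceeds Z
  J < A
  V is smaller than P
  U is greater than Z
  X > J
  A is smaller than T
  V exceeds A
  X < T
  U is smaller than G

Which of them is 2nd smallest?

A

Chaining the given pairs: J < A < Z < U < G < V < X < T < M < L < R < P.
The 2nd smallest is A.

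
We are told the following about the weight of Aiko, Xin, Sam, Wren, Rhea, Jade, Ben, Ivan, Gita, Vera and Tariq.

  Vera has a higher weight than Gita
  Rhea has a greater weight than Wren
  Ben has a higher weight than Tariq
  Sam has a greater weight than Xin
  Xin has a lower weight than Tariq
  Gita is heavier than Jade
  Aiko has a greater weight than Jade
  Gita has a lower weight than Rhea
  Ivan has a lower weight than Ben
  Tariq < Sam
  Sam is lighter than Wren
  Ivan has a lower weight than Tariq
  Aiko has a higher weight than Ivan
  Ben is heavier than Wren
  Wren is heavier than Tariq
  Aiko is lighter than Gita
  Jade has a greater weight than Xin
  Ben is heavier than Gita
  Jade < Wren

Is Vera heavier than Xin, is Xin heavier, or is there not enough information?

Link the given pairs in sequence: Xin < Jade; Jade < Aiko; Aiko < Gita; Gita < Vera.
Together: Xin < Jade < Aiko < Gita < Vera.
So Vera is heavier.

Vera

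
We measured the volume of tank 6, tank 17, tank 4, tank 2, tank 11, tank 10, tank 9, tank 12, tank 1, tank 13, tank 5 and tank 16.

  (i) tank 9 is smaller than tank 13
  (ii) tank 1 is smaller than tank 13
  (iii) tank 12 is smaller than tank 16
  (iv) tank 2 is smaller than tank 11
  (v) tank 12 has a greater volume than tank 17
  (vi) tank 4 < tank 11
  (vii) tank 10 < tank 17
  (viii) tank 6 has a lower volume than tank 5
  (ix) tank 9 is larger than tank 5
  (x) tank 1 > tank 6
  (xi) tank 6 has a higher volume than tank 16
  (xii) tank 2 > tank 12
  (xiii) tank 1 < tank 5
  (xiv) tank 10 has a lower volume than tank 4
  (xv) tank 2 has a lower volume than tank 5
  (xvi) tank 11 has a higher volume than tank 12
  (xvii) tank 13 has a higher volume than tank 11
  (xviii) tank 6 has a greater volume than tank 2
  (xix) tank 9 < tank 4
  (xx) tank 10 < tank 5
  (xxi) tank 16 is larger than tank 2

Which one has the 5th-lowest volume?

tank 16

Chaining the given pairs: tank 10 < tank 17 < tank 12 < tank 2 < tank 16 < tank 6 < tank 1 < tank 5 < tank 9 < tank 4 < tank 11 < tank 13.
Counting 5 from the smallest end gives tank 16.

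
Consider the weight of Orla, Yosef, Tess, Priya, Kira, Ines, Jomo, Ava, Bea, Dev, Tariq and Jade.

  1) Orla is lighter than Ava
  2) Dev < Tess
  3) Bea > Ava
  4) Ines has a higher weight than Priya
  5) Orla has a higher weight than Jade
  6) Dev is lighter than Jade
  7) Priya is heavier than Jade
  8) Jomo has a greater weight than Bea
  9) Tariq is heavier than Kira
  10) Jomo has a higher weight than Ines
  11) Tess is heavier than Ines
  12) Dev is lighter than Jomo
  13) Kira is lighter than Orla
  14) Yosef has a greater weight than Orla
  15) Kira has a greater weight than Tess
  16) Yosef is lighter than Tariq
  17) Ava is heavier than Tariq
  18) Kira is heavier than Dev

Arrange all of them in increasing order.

Dev < Jade < Priya < Ines < Tess < Kira < Orla < Yosef < Tariq < Ava < Bea < Jomo

Nothing is placed below Dev, so it is least; from there Dev < Jade; Jade < Priya; Priya < Ines; Ines < Tess; Tess < Kira; Kira < Orla; Orla < Yosef; Yosef < Tariq; Tariq < Ava; Ava < Bea; Bea < Jomo, each given directly.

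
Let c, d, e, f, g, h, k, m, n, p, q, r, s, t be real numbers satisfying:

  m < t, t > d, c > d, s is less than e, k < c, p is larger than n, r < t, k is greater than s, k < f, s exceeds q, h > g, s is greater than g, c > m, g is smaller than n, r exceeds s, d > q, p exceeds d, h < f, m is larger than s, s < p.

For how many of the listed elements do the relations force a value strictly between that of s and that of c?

The relations place s below c. An element lies strictly between them when it is forced above s and also forced below c.
Above s: {k, r, m, p, t, f, e}. Below c: {q, g, k, d, m}.
Intersection: {k, m} — 2.

2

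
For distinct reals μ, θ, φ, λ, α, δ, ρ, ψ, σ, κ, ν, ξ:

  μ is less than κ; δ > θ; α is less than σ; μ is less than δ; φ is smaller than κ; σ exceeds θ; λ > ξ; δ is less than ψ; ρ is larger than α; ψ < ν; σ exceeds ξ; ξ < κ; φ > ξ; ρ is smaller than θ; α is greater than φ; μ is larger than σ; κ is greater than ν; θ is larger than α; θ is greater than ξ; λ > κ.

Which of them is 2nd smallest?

φ

Chaining the given pairs: ξ < φ < α < ρ < θ < σ < μ < δ < ψ < ν < κ < λ.
The 2nd smallest is φ.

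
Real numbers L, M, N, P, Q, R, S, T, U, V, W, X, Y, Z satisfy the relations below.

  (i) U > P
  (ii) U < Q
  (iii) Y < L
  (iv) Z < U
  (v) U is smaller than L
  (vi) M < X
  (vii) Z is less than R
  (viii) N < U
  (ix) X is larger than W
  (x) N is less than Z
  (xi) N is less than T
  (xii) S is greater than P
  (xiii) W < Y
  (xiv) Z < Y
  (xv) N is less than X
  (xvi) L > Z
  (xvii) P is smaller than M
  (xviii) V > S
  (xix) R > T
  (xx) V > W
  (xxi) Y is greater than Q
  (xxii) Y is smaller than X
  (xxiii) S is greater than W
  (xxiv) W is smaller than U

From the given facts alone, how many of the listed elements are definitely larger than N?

8

Directly above N: Z, U, T, X.
One step further: Q, R, Y, L (8 so far).
No other element is forced above N by the given relations, so the count is 8.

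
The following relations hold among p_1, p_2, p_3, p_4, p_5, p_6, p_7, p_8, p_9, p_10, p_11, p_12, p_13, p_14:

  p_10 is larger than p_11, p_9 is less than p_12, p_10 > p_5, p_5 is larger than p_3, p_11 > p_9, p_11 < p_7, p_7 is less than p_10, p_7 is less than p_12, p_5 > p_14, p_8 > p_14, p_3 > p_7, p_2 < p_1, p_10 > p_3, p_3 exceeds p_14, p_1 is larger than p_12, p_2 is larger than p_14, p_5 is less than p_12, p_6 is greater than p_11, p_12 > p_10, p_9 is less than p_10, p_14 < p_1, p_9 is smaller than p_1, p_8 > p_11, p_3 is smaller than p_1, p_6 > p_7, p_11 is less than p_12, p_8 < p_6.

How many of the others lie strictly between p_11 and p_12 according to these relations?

4

The relations place p_11 below p_12. An element lies strictly between them when it is forced above p_11 and also forced below p_12.
Above p_11: {p_8, p_7, p_3, p_5, p_10, p_1, p_6}. Below p_12: {p_9, p_14, p_7, p_3, p_5, p_10}.
Intersection: {p_7, p_3, p_5, p_10} — 4.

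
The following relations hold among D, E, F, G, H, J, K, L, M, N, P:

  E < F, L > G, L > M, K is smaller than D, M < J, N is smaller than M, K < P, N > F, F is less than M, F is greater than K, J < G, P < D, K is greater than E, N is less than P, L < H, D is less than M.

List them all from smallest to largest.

E < K < F < N < P < D < M < J < G < L < H

Nothing is placed below E, so it is least; from there E < K; K < F; F < N; N < P; P < D; D < M; M < J; J < G; G < L; L < H, each given directly.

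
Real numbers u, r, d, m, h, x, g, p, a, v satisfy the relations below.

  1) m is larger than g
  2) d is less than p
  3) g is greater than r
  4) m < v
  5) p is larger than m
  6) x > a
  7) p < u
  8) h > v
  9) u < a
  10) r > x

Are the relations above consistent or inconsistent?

inconsistent

We have m < p stated directly, yet also p < u < a < x < r < g < m by chaining the others — so p < m. Contradiction.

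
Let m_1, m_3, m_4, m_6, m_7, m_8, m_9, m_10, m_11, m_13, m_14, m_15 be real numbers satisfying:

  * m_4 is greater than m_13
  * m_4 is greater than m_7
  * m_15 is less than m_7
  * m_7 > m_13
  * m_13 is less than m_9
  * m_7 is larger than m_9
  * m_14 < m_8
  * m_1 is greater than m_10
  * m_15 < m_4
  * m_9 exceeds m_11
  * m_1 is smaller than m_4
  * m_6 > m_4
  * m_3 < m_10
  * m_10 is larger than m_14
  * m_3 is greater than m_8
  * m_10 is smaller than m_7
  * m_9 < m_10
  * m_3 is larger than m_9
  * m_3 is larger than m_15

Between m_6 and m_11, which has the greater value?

m_6

The relevant relations are m_11 < m_9; m_9 < m_3; m_3 < m_10; m_10 < m_7; m_7 < m_4; m_4 < m_6.
Together: m_11 < m_9 < m_3 < m_10 < m_7 < m_4 < m_6.
So m_11 < m_6; m_6 is the larger of the two.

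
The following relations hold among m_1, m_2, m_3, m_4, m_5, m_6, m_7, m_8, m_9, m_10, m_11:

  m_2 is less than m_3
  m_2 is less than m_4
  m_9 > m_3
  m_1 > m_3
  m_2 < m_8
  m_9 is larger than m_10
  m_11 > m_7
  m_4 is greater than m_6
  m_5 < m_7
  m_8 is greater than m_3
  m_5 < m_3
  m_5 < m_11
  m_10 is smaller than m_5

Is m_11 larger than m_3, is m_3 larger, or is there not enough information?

Following every chain through m_3: above m_3 we get m_1, m_9, m_8; below m_3 we get m_10, m_5, m_2.
m_11 is not reached, and no chain runs the other way from m_11 to m_3.
So the given relations leave the order of m_3 and m_11 undetermined.

undetermined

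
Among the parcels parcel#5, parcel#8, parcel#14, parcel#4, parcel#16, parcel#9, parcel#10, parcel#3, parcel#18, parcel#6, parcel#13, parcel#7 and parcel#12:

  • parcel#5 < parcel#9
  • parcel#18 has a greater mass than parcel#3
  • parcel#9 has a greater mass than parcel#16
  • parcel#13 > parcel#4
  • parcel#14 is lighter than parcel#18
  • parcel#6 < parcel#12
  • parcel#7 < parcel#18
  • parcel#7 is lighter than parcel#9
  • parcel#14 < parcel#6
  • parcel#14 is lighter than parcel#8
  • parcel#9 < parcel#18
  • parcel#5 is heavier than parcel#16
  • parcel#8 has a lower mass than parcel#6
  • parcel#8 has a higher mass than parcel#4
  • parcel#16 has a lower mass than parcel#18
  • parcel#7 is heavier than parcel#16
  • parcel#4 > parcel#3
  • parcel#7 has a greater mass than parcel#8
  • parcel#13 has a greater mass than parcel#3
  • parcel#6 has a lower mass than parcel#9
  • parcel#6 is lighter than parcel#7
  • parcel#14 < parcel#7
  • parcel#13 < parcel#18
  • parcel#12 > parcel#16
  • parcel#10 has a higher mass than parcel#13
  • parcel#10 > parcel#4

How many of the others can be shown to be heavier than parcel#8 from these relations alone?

5

The elements the relations force above parcel#8 are parcel#6, parcel#7, parcel#9, parcel#18, parcel#12 — no chain reaches any other.
That is 5.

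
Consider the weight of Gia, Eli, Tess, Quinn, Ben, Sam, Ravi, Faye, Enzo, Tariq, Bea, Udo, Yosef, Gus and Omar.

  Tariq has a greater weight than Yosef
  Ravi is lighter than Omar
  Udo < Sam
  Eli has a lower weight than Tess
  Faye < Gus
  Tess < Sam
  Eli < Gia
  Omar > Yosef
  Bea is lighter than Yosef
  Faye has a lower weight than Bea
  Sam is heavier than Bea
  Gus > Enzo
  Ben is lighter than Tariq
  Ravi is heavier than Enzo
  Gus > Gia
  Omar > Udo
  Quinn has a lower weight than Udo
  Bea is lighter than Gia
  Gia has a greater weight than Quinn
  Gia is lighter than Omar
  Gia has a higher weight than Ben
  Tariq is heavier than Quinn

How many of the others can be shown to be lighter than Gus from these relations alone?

7

From Gus the given relations immediately reach Faye, Enzo, Gia.
From those, Ben, Eli, Bea, Quinn — 7 in total.
Nothing else is reachable below Gus; 7 in all.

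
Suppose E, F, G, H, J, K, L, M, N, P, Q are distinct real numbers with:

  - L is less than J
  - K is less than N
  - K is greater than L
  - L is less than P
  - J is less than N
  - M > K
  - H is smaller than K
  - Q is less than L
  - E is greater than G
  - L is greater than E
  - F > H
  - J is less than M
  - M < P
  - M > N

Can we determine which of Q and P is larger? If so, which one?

P

Chaining the given relations: Q < L < K < N < M < P.
So P is larger.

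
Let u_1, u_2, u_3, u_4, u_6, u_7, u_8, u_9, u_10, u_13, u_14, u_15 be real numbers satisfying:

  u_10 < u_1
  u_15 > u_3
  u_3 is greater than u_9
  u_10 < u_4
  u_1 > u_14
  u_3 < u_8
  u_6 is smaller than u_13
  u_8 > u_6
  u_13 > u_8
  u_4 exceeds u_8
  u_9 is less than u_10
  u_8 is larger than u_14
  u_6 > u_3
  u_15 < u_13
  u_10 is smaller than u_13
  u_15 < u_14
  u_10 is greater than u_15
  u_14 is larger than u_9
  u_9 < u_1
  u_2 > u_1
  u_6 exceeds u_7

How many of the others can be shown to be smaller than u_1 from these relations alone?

5

The elements the relations force below u_1 are u_9, u_3, u_15, u_10, u_14 — no chain reaches any other.
That is 5.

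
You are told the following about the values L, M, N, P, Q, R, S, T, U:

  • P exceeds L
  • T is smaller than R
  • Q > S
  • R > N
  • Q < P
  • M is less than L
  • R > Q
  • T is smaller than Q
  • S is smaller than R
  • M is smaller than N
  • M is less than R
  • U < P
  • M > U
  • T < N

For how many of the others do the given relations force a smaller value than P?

From P the given relations immediately reach U, L, Q.
From those, M, T, S — 6 in total.
No other element is forced below P by the given relations, so the count is 6.

6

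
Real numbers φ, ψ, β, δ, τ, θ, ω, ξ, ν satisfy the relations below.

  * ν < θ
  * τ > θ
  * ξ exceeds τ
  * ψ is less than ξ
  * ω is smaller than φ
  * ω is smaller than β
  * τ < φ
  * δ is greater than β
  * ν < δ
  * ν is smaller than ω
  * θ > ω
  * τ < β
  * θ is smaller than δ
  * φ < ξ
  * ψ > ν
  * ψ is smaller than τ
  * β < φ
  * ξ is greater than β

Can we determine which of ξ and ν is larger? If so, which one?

ξ

Link the given pairs in sequence: ν < ψ; ψ < τ; τ < β; β < φ; φ < ξ.
Chaining these gives ν < ψ < τ < β < φ < ξ.
So ξ is larger.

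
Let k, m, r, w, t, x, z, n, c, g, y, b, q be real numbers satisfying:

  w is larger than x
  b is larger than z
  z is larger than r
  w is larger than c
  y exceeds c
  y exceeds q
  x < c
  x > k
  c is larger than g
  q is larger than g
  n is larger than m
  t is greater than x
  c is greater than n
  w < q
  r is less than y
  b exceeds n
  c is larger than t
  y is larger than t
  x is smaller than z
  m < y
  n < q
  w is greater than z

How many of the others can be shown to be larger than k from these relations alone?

Directly above k: x.
One step further: t, z, c, w (5 so far).
One step further: b, q, y (8 so far).
Nothing else is reachable above k; 8 in all.

8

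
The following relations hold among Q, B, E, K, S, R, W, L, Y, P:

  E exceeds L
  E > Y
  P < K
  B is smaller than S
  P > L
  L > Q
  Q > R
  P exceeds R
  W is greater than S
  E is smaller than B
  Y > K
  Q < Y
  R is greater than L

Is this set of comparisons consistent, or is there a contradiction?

Chaining the given relations yields R < Q < L, so R < L. But one relation states L < R. These cannot both hold.

inconsistent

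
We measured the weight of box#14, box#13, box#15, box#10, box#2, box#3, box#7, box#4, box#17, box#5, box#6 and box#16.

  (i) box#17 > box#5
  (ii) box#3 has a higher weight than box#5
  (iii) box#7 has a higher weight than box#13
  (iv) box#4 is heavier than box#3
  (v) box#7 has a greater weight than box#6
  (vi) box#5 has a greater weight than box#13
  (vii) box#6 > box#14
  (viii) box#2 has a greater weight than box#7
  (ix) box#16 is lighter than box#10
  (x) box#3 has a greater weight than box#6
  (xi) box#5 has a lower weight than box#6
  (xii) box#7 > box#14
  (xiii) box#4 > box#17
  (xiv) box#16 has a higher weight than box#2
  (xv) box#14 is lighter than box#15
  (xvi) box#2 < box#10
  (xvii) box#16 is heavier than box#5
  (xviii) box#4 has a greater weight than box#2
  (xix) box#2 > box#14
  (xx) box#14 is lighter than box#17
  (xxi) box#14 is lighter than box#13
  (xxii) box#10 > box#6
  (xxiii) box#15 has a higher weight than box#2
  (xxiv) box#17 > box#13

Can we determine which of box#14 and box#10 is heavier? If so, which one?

The relevant relations are box#14 < box#13; box#13 < box#5; box#5 < box#6; box#6 < box#7; box#7 < box#2; box#2 < box#16; box#16 < box#10.
Together: box#14 < box#13 < box#5 < box#6 < box#7 < box#2 < box#16 < box#10.
So box#10 is heavier.

box#10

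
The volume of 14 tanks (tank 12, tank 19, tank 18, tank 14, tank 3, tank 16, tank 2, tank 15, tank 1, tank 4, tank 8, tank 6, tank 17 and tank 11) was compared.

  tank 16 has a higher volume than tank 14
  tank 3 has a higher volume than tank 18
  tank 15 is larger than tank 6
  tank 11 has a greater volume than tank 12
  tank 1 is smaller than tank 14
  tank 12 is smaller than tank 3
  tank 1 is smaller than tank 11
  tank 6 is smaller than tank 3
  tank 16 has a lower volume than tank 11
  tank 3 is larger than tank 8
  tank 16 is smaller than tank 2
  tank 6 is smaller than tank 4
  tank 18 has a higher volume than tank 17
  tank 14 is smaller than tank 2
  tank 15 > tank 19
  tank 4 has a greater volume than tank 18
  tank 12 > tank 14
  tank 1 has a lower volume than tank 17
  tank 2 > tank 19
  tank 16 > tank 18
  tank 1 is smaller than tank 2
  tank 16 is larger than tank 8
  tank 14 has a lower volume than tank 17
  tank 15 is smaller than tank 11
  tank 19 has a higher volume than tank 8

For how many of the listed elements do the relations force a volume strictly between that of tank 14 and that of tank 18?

1

The relations place tank 14 below tank 18. An element lies strictly between them when it is forced above tank 14 and also forced below tank 18.
Above tank 14: {tank 17, tank 16, tank 12, tank 11, tank 4, tank 3, tank 2}. Below tank 18: {tank 1, tank 17}.
Intersection: {tank 17} — 1.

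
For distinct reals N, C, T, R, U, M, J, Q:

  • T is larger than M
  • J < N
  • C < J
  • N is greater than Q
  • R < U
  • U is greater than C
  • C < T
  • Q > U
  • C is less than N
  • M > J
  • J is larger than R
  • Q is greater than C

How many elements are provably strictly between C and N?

Chaining upward from C reaches: J, M, T, U, Q.
Chaining downward from N reaches: R, J, U, Q.
Strictly between C and N are those in both lists: J, U, Q — 3 elements.

3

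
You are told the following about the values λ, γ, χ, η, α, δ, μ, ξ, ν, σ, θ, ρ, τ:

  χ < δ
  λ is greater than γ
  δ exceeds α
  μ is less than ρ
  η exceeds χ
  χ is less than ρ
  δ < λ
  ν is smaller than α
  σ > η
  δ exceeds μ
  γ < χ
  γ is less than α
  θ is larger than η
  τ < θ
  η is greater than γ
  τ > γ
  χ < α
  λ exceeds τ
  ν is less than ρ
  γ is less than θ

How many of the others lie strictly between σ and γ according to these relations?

The relations place γ below σ. An element lies strictly between them when it is forced above γ and also forced below σ.
Above γ: {τ, χ, η, θ, α, δ, ρ, λ}. Below σ: {χ, η}.
Intersection: {χ, η} — 2.

2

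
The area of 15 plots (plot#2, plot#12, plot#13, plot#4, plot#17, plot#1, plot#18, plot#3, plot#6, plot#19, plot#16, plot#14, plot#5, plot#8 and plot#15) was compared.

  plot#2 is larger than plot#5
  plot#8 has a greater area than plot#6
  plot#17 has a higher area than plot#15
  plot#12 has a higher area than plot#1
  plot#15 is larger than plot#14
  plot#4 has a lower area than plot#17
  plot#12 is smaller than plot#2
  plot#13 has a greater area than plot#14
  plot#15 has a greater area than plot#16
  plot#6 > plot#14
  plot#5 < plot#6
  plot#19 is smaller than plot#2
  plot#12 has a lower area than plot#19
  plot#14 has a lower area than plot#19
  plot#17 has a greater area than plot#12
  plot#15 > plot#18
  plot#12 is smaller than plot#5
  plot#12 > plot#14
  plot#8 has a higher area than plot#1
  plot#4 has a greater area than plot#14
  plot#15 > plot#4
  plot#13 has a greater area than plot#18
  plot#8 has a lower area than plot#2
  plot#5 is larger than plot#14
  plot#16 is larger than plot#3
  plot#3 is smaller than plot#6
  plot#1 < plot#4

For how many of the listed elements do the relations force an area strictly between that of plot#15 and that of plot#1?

1

Chaining upward from plot#1 reaches: plot#4, plot#12, plot#19, plot#5, plot#6, plot#8, plot#2, plot#17.
Chaining downward from plot#15 reaches: plot#18, plot#14, plot#4, plot#3, plot#16.
Strictly between plot#1 and plot#15 are those in both lists: plot#4 — 1 element.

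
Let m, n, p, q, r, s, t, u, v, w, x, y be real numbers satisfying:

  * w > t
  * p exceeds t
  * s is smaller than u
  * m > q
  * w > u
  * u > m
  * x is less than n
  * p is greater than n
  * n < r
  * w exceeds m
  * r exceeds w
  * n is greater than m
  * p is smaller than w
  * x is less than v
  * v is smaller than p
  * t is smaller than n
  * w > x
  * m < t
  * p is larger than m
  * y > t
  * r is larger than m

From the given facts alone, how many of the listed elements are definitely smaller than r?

The elements the relations force below r are s, x, q, v, m, t, n, p, u, w — no chain reaches any other.
That is 10.

10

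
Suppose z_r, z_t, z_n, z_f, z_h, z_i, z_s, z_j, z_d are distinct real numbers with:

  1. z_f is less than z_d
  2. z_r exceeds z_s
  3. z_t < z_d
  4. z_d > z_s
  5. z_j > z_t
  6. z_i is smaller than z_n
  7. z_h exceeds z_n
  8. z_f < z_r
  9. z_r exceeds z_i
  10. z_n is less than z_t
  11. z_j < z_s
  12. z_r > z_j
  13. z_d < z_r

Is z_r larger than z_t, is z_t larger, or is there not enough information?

Following the relations from z_t: z_t < z_j < z_s < z_d < z_r.
So z_r is larger.

z_r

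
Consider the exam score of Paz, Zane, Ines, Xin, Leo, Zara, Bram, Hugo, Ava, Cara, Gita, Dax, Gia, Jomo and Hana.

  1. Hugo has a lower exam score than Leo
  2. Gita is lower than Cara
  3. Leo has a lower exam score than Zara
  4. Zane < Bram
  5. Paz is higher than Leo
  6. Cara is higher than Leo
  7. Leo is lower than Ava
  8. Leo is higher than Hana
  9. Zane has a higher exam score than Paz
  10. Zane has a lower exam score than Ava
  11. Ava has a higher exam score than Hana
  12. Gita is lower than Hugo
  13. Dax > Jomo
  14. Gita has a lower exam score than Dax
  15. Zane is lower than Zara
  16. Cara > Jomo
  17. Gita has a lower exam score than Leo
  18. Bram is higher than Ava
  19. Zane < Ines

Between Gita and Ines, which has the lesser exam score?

Gita

Following the relations from Gita: Gita < Hugo < Leo < Paz < Zane < Ines.
So Gita < Ines; Gita is the lower of the two.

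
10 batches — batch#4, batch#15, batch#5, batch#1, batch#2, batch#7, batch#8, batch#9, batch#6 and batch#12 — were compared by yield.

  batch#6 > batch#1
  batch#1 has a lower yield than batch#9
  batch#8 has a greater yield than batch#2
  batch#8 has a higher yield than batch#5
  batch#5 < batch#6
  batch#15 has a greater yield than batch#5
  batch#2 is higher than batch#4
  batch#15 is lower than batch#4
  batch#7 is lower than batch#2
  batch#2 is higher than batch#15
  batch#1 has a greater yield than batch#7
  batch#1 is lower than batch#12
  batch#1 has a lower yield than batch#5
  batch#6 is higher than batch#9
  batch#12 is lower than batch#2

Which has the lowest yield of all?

batch#7

batch#1 is not least since batch#7 < batch#1; batch#5 is not least since batch#1 < batch#5; batch#15 is not least since batch#5 < batch#15; batch#12 is not least since batch#1 < batch#12; batch#9 is not least since batch#1 < batch#9; batch#4 is not least since batch#15 < batch#4; batch#6 is not least since batch#5 < batch#6; batch#2 is not least since batch#15 < batch#2; batch#8 is not least since batch#5 < batch#8.
Only batch#7 has nothing below it, so batch#7 is the lowest yield.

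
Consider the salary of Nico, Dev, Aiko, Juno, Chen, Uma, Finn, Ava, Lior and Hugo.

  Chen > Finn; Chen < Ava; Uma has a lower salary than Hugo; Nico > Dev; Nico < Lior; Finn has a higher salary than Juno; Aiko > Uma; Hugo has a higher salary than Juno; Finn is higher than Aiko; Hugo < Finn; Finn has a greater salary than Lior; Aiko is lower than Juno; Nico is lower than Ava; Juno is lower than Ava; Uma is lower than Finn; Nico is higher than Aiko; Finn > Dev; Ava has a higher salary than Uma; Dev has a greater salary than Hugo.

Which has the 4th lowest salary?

Chaining the given pairs: Uma < Aiko < Juno < Hugo < Dev < Nico < Lior < Finn < Chen < Ava.
Counting 4 from the smallest end gives Hugo.

Hugo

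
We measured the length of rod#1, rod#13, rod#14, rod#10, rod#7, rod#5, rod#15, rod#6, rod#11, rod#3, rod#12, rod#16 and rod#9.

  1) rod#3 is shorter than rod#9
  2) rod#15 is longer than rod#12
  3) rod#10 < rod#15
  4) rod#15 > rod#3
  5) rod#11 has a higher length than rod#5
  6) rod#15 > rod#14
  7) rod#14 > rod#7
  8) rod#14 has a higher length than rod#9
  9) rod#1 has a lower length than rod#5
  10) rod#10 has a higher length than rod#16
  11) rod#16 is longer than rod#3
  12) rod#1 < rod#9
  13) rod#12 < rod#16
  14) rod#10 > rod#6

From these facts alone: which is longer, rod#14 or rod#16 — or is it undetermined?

Following every chain through rod#16: above rod#16 we get rod#10, rod#15; below rod#16 we get rod#3, rod#12.
rod#14 is not reached, and no chain runs the other way from rod#14 to rod#16.
So the given relations leave the order of rod#16 and rod#14 undetermined.

undetermined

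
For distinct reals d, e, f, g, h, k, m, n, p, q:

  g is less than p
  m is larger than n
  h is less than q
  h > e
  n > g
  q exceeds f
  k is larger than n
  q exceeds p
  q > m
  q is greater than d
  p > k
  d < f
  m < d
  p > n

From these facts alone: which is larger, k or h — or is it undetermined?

undetermined

Following every chain through k: above k we get p, q; below k we get g, n.
h is not reached, and no chain runs the other way from h to k.
So the given relations leave the order of k and h undetermined.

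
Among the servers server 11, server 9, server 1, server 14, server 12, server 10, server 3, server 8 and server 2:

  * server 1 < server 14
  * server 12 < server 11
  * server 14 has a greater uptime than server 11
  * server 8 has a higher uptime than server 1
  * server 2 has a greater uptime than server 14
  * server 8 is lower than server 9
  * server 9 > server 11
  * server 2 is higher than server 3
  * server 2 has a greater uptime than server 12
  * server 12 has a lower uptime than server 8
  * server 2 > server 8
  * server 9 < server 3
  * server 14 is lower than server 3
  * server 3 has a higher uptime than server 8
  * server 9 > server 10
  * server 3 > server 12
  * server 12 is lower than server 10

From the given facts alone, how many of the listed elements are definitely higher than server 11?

4

From server 11 the given relations immediately reach server 14, server 9.
From those, server 3, server 2 — 4 in total.
No other element is forced above server 11 by the given relations, so the count is 4.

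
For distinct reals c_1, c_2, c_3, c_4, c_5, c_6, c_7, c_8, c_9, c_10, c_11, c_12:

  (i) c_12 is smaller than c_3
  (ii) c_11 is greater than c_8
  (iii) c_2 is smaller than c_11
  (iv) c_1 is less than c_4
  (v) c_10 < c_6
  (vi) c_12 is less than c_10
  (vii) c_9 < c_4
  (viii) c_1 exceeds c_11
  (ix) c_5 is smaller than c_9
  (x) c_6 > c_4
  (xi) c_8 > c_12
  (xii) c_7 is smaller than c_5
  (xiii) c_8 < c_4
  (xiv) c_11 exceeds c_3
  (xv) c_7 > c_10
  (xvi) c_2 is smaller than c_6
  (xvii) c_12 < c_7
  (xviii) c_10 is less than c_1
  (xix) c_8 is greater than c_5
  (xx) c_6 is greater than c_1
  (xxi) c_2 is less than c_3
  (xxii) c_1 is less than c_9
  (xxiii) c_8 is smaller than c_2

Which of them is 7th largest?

Piecing the relations together gives one ordering: c_12 < c_10 < c_7 < c_5 < c_8 < c_2 < c_3 < c_11 < c_1 < c_9 < c_4 < c_6.
The 7th largest is c_2.

c_2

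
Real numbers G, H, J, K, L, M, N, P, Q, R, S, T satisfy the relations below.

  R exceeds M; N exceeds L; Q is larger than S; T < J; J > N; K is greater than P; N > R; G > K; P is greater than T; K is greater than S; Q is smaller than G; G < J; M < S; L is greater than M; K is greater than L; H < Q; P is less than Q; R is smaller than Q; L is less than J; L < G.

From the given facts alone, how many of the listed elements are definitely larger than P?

4

Directly above P: K, Q.
One step further: G (3 so far).
One step further: J (4 so far).
No other element is forced above P by the given relations, so the count is 4.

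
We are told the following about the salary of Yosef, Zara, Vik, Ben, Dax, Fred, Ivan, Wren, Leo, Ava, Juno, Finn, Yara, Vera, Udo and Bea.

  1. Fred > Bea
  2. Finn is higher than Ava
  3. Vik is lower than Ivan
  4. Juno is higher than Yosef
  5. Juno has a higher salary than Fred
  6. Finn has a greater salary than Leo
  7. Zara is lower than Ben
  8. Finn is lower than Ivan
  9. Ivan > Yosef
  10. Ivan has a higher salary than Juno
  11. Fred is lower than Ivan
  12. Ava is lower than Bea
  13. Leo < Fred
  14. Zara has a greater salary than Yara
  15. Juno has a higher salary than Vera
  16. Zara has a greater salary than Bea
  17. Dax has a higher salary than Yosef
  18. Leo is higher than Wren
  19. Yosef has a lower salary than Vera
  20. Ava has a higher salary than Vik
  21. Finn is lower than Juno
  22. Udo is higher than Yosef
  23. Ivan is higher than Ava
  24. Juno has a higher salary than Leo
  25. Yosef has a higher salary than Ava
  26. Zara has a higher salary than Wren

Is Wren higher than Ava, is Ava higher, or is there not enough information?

Following every chain through Ava: above Ava we get Yosef, Vera, Bea, Fred, Dax, Zara, Finn, Juno, Ben, Udo, Ivan; below Ava we get Vik.
Wren is not reached, and no chain runs the other way from Wren to Ava.
So the given relations leave the order of Ava and Wren undetermined.

undetermined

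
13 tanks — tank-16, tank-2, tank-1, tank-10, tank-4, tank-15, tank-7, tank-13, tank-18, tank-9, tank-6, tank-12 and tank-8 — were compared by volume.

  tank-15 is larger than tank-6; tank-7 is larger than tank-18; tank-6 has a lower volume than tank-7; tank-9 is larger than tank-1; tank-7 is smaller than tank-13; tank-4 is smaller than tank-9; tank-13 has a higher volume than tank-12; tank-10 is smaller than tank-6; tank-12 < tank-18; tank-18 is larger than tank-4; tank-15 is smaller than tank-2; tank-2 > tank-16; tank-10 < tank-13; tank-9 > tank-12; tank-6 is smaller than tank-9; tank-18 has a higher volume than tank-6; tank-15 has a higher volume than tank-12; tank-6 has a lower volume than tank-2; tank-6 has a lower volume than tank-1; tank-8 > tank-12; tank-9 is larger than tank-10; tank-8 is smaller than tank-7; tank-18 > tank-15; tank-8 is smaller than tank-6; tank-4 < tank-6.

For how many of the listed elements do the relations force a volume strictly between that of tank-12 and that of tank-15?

2

Chaining upward from tank-12 reaches: tank-8, tank-6, tank-1, tank-9, tank-18, tank-7, tank-2, tank-13.
Chaining downward from tank-15 reaches: tank-10, tank-4, tank-8, tank-6.
Strictly between tank-12 and tank-15 are those in both lists: tank-8, tank-6 — 2 elements.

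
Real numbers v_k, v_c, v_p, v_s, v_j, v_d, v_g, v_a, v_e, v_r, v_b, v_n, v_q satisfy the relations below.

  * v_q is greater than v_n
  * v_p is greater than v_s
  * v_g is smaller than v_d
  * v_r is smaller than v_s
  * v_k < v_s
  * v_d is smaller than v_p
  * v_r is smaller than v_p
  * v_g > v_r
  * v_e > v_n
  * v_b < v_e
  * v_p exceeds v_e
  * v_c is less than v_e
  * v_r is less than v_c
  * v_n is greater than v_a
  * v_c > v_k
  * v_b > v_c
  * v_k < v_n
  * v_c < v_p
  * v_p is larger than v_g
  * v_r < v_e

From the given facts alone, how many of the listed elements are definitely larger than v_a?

From v_a the given relations immediately reach v_n.
From those, v_q, v_e — 3 in total.
From those, v_p — 4 in total.
Nothing else is reachable above v_a; 4 in all.

4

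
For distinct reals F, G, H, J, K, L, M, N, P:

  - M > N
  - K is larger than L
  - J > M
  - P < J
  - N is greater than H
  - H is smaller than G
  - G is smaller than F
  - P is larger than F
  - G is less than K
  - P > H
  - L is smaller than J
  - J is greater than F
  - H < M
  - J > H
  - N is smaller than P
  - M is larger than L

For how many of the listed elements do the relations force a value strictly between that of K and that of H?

1

Chaining upward from H reaches: G, N, M, F, P, J.
Chaining downward from K reaches: L, G.
Strictly between H and K are those in both lists: G — 1 element.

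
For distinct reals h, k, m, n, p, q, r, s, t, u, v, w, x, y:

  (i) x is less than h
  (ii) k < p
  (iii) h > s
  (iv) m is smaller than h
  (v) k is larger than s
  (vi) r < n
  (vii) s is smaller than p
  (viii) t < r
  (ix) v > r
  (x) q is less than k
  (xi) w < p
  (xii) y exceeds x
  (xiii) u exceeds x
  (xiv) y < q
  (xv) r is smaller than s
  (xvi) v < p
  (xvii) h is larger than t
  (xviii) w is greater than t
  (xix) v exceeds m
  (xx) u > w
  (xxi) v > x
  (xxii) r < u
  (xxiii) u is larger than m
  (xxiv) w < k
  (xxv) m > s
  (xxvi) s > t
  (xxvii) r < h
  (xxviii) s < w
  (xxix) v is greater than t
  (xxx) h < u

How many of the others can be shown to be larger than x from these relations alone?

7

The elements the relations force above x are y, q, k, h, v, u, p — no chain reaches any other.
That is 7.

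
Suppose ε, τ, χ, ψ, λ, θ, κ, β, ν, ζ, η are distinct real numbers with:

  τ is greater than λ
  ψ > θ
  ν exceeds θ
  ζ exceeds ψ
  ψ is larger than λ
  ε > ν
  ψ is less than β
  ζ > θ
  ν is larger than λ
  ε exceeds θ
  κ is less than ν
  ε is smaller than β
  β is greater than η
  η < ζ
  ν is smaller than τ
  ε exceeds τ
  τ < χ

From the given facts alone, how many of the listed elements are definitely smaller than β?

8

The elements the relations force below β are θ, κ, λ, ν, τ, ε, ψ, η — no chain reaches any other.
That is 8.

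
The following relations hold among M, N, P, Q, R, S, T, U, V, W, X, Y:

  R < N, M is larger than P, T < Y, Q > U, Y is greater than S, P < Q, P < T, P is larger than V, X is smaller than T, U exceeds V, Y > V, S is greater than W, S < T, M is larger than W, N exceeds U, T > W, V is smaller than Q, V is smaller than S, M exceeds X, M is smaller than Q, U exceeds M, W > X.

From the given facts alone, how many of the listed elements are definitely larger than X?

8

From X the given relations immediately reach W, M, T.
From those, U, S, Y, Q — 7 in total.
From those, N — 8 in total.
No other element is forced above X by the given relations, so the count is 8.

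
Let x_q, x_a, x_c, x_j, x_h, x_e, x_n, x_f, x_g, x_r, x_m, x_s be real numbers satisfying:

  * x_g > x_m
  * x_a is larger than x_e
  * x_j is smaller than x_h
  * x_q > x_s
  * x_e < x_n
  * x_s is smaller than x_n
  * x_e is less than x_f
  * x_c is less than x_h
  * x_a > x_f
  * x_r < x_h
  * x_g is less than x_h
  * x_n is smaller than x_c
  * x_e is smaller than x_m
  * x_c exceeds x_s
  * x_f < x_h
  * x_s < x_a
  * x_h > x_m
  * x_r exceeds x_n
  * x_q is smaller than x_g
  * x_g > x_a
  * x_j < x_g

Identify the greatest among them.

x_h

x_e is not greatest since x_e < x_f; x_f is not greatest since x_f < x_a; x_j is not greatest since x_j < x_h; x_s is not greatest since x_s < x_n; x_n is not greatest since x_n < x_r; x_r is not greatest since x_r < x_h; x_a is not greatest since x_a < x_g; x_c is not greatest since x_c < x_h; x_q is not greatest since x_q < x_g; x_m is not greatest since x_m < x_h; x_g is not greatest since x_g < x_h.
Only x_h has nothing above it, so x_h is the greatest.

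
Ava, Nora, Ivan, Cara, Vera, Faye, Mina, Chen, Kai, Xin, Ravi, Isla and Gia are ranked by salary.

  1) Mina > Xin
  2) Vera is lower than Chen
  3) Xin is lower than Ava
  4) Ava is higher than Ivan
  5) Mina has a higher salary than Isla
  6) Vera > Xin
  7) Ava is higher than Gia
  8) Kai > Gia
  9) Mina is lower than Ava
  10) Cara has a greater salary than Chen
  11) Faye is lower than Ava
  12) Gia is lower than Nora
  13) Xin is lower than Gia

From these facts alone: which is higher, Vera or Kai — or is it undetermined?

Following every chain through Vera: above Vera we get Chen, Cara; below Vera we get Xin.
Kai is not reached, and no chain runs the other way from Kai to Vera.
So the given relations leave the order of Vera and Kai undetermined.

undetermined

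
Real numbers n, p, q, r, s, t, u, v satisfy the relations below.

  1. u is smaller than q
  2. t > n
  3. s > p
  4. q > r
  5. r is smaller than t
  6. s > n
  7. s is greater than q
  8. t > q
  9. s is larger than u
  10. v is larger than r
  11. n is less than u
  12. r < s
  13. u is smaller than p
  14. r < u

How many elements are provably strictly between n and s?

3

The relations place n below s. An element lies strictly between them when it is forced above n and also forced below s.
Above n: {u, p, q, t}. Below s: {r, u, p, q}.
Intersection: {u, p, q} — 3.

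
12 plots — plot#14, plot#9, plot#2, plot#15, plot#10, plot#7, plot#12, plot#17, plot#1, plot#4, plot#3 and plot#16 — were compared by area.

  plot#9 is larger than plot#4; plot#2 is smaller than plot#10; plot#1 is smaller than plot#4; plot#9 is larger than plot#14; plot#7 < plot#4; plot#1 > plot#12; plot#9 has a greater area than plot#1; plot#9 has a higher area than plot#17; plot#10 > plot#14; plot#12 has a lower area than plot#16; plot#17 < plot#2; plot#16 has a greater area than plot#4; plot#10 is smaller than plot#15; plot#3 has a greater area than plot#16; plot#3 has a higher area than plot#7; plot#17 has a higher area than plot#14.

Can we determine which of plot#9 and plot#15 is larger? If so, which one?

Following every chain through plot#9: below plot#9 we get plot#12, plot#7, plot#1, plot#14, plot#4, plot#17.
plot#15 is not reached, and no chain runs the other way from plot#15 to plot#9.
So the given relations leave the order of plot#9 and plot#15 undetermined.

undetermined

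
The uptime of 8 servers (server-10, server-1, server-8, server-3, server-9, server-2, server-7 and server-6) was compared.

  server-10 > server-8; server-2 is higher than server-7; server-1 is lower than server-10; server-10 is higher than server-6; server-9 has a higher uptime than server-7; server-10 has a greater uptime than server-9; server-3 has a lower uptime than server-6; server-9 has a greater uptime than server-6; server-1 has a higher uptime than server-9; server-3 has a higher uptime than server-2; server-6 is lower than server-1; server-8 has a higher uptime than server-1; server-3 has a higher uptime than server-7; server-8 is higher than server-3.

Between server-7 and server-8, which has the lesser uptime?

server-7 < server-2 < server-3 < server-6 < server-9 < server-1 < server-8, by transitivity through server-2, server-3, server-6, server-9, server-1.
So server-7 < server-8; server-7 is the lower of the two.

server-7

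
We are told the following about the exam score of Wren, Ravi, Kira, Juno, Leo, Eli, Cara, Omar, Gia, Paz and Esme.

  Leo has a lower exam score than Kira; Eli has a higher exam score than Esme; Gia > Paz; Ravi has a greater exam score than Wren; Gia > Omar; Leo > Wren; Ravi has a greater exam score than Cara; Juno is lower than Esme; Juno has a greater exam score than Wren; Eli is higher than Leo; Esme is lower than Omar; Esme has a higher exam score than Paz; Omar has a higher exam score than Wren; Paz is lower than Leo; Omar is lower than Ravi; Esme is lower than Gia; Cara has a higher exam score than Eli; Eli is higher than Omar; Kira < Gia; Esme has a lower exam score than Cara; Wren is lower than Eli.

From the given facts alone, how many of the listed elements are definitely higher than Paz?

8

From Paz the given relations immediately reach Esme, Leo, Gia.
From those, Omar, Kira, Eli, Cara — 7 in total.
From those, Ravi — 8 in total.
No other element is forced above Paz by the given relations, so the count is 8.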